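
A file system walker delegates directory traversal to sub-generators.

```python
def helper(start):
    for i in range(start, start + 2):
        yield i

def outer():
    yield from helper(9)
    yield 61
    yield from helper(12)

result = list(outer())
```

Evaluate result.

Step 1: outer() delegates to helper(9):
  yield 9
  yield 10
Step 2: yield 61
Step 3: Delegates to helper(12):
  yield 12
  yield 13
Therefore result = [9, 10, 61, 12, 13].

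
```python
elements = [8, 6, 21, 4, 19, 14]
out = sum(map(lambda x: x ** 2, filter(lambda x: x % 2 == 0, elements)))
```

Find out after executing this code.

Step 1: Filter even numbers from [8, 6, 21, 4, 19, 14]: [8, 6, 4, 14]
Step 2: Square each: [64, 36, 16, 196]
Step 3: Sum = 312.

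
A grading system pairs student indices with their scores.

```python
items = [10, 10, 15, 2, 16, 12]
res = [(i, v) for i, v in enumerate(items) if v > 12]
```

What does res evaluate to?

Step 1: Filter enumerate([10, 10, 15, 2, 16, 12]) keeping v > 12:
  (0, 10): 10 <= 12, excluded
  (1, 10): 10 <= 12, excluded
  (2, 15): 15 > 12, included
  (3, 2): 2 <= 12, excluded
  (4, 16): 16 > 12, included
  (5, 12): 12 <= 12, excluded
Therefore res = [(2, 15), (4, 16)].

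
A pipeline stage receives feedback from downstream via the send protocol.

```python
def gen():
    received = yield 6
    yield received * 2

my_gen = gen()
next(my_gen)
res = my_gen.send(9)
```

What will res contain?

Step 1: next(my_gen) advances to first yield, producing 6.
Step 2: send(9) resumes, received = 9.
Step 3: yield received * 2 = 9 * 2 = 18.
Therefore res = 18.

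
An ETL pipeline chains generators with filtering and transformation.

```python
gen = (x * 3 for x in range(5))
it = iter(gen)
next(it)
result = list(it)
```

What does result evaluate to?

Step 1: Generator produces [0, 3, 6, 9, 12].
Step 2: next(it) consumes first element (0).
Step 3: list(it) collects remaining: [3, 6, 9, 12].
Therefore result = [3, 6, 9, 12].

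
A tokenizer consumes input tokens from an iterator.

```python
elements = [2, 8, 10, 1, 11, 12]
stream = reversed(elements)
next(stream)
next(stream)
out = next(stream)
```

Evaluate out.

Step 1: reversed([2, 8, 10, 1, 11, 12]) gives iterator: [12, 11, 1, 10, 8, 2].
Step 2: First next() = 12, second next() = 11.
Step 3: Third next() = 1.
Therefore out = 1.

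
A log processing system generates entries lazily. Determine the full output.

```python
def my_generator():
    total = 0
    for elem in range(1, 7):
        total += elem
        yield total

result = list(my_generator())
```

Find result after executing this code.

Step 1: Generator accumulates running sum:
  elem=1: total = 1, yield 1
  elem=2: total = 3, yield 3
  elem=3: total = 6, yield 6
  elem=4: total = 10, yield 10
  elem=5: total = 15, yield 15
  elem=6: total = 21, yield 21
Therefore result = [1, 3, 6, 10, 15, 21].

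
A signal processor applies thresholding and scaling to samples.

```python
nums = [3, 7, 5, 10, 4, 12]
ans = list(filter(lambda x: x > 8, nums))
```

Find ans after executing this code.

Step 1: Filter elements > 8:
  3: removed
  7: removed
  5: removed
  10: kept
  4: removed
  12: kept
Therefore ans = [10, 12].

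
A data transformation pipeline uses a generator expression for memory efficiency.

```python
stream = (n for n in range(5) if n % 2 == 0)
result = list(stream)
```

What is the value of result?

Step 1: Filter range(5) keeping only even values:
  n=0: even, included
  n=1: odd, excluded
  n=2: even, included
  n=3: odd, excluded
  n=4: even, included
Therefore result = [0, 2, 4].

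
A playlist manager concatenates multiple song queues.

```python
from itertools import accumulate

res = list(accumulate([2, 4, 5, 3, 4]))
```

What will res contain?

Step 1: accumulate computes running sums:
  + 2 = 2
  + 4 = 6
  + 5 = 11
  + 3 = 14
  + 4 = 18
Therefore res = [2, 6, 11, 14, 18].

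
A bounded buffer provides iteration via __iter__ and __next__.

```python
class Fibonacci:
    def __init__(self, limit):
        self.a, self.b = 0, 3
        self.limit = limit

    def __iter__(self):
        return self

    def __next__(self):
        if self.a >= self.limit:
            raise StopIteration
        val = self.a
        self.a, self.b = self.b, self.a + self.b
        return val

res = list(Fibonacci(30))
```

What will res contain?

Step 1: Fibonacci-like sequence (a=0, b=3) until >= 30:
  Yield 0, then a,b = 3,3
  Yield 3, then a,b = 3,6
  Yield 3, then a,b = 6,9
  Yield 6, then a,b = 9,15
  Yield 9, then a,b = 15,24
  Yield 15, then a,b = 24,39
  Yield 24, then a,b = 39,63
Step 2: 39 >= 30, stop.
Therefore res = [0, 3, 3, 6, 9, 15, 24].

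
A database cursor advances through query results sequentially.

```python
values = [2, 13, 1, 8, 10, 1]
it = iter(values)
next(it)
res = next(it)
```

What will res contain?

Step 1: Create iterator over [2, 13, 1, 8, 10, 1].
Step 2: next() consumes 2.
Step 3: next() returns 13.
Therefore res = 13.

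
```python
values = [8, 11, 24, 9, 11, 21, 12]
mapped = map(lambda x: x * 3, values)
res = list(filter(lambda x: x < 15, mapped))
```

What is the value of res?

Step 1: Map x * 3:
  8 -> 24
  11 -> 33
  24 -> 72
  9 -> 27
  11 -> 33
  21 -> 63
  12 -> 36
Step 2: Filter for < 15:
  24: removed
  33: removed
  72: removed
  27: removed
  33: removed
  63: removed
  36: removed
Therefore res = [].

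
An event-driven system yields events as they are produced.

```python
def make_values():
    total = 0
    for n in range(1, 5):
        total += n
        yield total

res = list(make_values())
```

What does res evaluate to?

Step 1: Generator accumulates running sum:
  n=1: total = 1, yield 1
  n=2: total = 3, yield 3
  n=3: total = 6, yield 6
  n=4: total = 10, yield 10
Therefore res = [1, 3, 6, 10].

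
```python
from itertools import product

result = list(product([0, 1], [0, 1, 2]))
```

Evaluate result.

Step 1: product([0, 1], [0, 1, 2]) gives all pairs:
  (0, 0)
  (0, 1)
  (0, 2)
  (1, 0)
  (1, 1)
  (1, 2)
Therefore result = [(0, 0), (0, 1), (0, 2), (1, 0), (1, 1), (1, 2)].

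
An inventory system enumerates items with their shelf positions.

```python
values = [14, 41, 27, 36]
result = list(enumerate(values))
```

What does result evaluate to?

Step 1: enumerate pairs each element with its index:
  (0, 14)
  (1, 41)
  (2, 27)
  (3, 36)
Therefore result = [(0, 14), (1, 41), (2, 27), (3, 36)].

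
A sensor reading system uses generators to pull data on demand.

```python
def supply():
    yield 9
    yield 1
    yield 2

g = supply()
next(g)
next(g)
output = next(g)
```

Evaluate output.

Step 1: supply() creates a generator.
Step 2: next(g) yields 9 (consumed and discarded).
Step 3: next(g) yields 1 (consumed and discarded).
Step 4: next(g) yields 2, assigned to output.
Therefore output = 2.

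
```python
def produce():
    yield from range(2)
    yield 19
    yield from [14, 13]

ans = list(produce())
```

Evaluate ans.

Step 1: Trace yields in order:
  yield 0
  yield 1
  yield 19
  yield 14
  yield 13
Therefore ans = [0, 1, 19, 14, 13].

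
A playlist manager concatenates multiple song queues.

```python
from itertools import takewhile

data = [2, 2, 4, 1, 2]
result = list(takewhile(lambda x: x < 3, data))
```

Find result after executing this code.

Step 1: takewhile stops at first element >= 3:
  2 < 3: take
  2 < 3: take
  4 >= 3: stop
Therefore result = [2, 2].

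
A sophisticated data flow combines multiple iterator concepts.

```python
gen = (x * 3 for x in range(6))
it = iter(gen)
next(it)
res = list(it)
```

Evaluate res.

Step 1: Generator produces [0, 3, 6, 9, 12, 15].
Step 2: next(it) consumes first element (0).
Step 3: list(it) collects remaining: [3, 6, 9, 12, 15].
Therefore res = [3, 6, 9, 12, 15].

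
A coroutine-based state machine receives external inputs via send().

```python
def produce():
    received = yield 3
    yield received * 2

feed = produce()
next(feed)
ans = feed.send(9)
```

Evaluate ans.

Step 1: next(feed) advances to first yield, producing 3.
Step 2: send(9) resumes, received = 9.
Step 3: yield received * 2 = 9 * 2 = 18.
Therefore ans = 18.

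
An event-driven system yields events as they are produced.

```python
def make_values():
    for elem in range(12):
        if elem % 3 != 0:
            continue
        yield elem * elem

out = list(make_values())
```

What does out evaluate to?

Step 1: Only yield elem**2 when elem is divisible by 3:
  elem=0: 0 % 3 == 0, yield 0**2 = 0
  elem=3: 3 % 3 == 0, yield 3**2 = 9
  elem=6: 6 % 3 == 0, yield 6**2 = 36
  elem=9: 9 % 3 == 0, yield 9**2 = 81
Therefore out = [0, 9, 36, 81].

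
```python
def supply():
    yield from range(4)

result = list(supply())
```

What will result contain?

Step 1: yield from delegates to the iterable, yielding each element.
Step 2: Collected values: [0, 1, 2, 3].
Therefore result = [0, 1, 2, 3].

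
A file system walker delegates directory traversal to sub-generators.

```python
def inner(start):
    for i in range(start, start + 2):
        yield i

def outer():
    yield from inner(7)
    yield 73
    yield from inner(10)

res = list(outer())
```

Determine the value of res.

Step 1: outer() delegates to inner(7):
  yield 7
  yield 8
Step 2: yield 73
Step 3: Delegates to inner(10):
  yield 10
  yield 11
Therefore res = [7, 8, 73, 10, 11].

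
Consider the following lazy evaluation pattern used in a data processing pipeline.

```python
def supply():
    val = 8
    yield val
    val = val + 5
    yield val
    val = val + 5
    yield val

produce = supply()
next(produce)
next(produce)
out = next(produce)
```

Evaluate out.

Step 1: Trace through generator execution:
  Yield 1: val starts at 8, yield 8
  Yield 2: val = 8 + 5 = 13, yield 13
  Yield 3: val = 13 + 5 = 18, yield 18
Step 2: First next() gets 8, second next() gets the second value, third next() yields 18.
Therefore out = 18.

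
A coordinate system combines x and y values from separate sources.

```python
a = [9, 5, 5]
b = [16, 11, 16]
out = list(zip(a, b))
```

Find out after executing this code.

Step 1: zip pairs elements at same index:
  Index 0: (9, 16)
  Index 1: (5, 11)
  Index 2: (5, 16)
Therefore out = [(9, 16), (5, 11), (5, 16)].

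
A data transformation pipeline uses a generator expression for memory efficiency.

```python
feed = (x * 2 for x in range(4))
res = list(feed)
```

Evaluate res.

Step 1: For each x in range(4), compute x*2:
  x=0: 0*2 = 0
  x=1: 1*2 = 2
  x=2: 2*2 = 4
  x=3: 3*2 = 6
Therefore res = [0, 2, 4, 6].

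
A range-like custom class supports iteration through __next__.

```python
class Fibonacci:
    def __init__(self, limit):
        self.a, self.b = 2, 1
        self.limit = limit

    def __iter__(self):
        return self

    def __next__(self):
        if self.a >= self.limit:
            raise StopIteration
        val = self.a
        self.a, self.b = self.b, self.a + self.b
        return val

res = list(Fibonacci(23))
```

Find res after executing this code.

Step 1: Fibonacci-like sequence (a=2, b=1) until >= 23:
  Yield 2, then a,b = 1,3
  Yield 1, then a,b = 3,4
  Yield 3, then a,b = 4,7
  Yield 4, then a,b = 7,11
  Yield 7, then a,b = 11,18
  Yield 11, then a,b = 18,29
  Yield 18, then a,b = 29,47
Step 2: 29 >= 23, stop.
Therefore res = [2, 1, 3, 4, 7, 11, 18].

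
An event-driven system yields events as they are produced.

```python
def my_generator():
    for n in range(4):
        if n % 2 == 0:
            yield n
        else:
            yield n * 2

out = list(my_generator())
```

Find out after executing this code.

Step 1: For each n in range(4), yield n if even, else n*2:
  n=0 (even): yield 0
  n=1 (odd): yield 1*2 = 2
  n=2 (even): yield 2
  n=3 (odd): yield 3*2 = 6
Therefore out = [0, 2, 2, 6].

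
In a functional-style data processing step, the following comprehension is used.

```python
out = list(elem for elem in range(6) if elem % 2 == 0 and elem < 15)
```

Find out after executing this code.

Step 1: Filter range(6) where elem % 2 == 0 and elem < 15:
  elem=0: both conditions met, included
  elem=1: excluded (1 % 2 != 0)
  elem=2: both conditions met, included
  elem=3: excluded (3 % 2 != 0)
  elem=4: both conditions met, included
  elem=5: excluded (5 % 2 != 0)
Therefore out = [0, 2, 4].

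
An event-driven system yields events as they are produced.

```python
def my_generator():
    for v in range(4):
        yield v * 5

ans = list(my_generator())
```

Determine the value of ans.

Step 1: For each v in range(4), yield v * 5:
  v=0: yield 0 * 5 = 0
  v=1: yield 1 * 5 = 5
  v=2: yield 2 * 5 = 10
  v=3: yield 3 * 5 = 15
Therefore ans = [0, 5, 10, 15].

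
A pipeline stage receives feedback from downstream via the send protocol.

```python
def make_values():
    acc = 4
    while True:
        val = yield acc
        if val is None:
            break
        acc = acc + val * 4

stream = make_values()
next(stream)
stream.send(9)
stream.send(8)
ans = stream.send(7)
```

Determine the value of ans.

Step 1: next() -> yield acc=4.
Step 2: send(9) -> val=9, acc = 4 + 9*4 = 40, yield 40.
Step 3: send(8) -> val=8, acc = 40 + 8*4 = 72, yield 72.
Step 4: send(7) -> val=7, acc = 72 + 7*4 = 100, yield 100.
Therefore ans = 100.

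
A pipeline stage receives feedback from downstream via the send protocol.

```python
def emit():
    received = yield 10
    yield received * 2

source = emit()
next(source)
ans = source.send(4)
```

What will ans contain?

Step 1: next(source) advances to first yield, producing 10.
Step 2: send(4) resumes, received = 4.
Step 3: yield received * 2 = 4 * 2 = 8.
Therefore ans = 8.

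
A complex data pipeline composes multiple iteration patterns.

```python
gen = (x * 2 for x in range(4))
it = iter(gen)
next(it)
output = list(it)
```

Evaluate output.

Step 1: Generator produces [0, 2, 4, 6].
Step 2: next(it) consumes first element (0).
Step 3: list(it) collects remaining: [2, 4, 6].
Therefore output = [2, 4, 6].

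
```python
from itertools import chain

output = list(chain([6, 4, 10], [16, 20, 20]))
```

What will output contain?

Step 1: chain() concatenates iterables: [6, 4, 10] + [16, 20, 20].
Therefore output = [6, 4, 10, 16, 20, 20].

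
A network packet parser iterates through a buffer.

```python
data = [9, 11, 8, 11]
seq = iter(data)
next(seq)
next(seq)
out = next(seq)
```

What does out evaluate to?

Step 1: Create iterator over [9, 11, 8, 11].
Step 2: next() consumes 9.
Step 3: next() consumes 11.
Step 4: next() returns 8.
Therefore out = 8.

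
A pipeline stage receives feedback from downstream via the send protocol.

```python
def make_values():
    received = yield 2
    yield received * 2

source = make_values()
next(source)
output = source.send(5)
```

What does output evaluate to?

Step 1: next(source) advances to first yield, producing 2.
Step 2: send(5) resumes, received = 5.
Step 3: yield received * 2 = 5 * 2 = 10.
Therefore output = 10.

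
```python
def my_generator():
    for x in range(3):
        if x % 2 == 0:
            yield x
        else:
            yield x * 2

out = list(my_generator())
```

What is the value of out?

Step 1: For each x in range(3), yield x if even, else x*2:
  x=0 (even): yield 0
  x=1 (odd): yield 1*2 = 2
  x=2 (even): yield 2
Therefore out = [0, 2, 2].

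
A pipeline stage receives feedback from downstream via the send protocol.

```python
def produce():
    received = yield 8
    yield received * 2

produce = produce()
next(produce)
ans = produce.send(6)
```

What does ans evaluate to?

Step 1: next(produce) advances to first yield, producing 8.
Step 2: send(6) resumes, received = 6.
Step 3: yield received * 2 = 6 * 2 = 12.
Therefore ans = 12.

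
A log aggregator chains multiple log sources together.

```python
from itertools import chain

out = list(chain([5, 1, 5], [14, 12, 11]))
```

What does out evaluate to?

Step 1: chain() concatenates iterables: [5, 1, 5] + [14, 12, 11].
Therefore out = [5, 1, 5, 14, 12, 11].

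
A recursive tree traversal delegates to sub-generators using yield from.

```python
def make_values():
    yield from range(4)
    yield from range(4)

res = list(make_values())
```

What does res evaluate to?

Step 1: Trace yields in order:
  yield 0
  yield 1
  yield 2
  yield 3
  yield 0
  yield 1
  yield 2
  yield 3
Therefore res = [0, 1, 2, 3, 0, 1, 2, 3].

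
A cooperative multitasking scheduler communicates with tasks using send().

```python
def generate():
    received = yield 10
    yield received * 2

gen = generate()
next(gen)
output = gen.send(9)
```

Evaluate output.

Step 1: next(gen) advances to first yield, producing 10.
Step 2: send(9) resumes, received = 9.
Step 3: yield received * 2 = 9 * 2 = 18.
Therefore output = 18.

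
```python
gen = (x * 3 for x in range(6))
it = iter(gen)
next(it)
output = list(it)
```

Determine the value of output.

Step 1: Generator produces [0, 3, 6, 9, 12, 15].
Step 2: next(it) consumes first element (0).
Step 3: list(it) collects remaining: [3, 6, 9, 12, 15].
Therefore output = [3, 6, 9, 12, 15].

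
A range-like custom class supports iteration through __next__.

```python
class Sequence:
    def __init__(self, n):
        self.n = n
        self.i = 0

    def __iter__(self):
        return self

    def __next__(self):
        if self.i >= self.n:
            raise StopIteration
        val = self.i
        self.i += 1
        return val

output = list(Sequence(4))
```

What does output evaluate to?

Step 1: Sequence(4) creates an iterator counting 0 to 3.
Step 2: list() consumes all values: [0, 1, 2, 3].
Therefore output = [0, 1, 2, 3].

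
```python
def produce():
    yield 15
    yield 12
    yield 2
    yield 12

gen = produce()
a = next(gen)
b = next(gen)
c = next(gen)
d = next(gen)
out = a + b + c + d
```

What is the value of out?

Step 1: Create generator and consume all values:
  a = next(gen) = 15
  b = next(gen) = 12
  c = next(gen) = 2
  d = next(gen) = 12
Step 2: out = 15 + 12 + 2 + 12 = 41.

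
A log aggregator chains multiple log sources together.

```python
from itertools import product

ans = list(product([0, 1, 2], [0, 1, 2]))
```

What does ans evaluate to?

Step 1: product([0, 1, 2], [0, 1, 2]) gives all pairs:
  (0, 0)
  (0, 1)
  (0, 2)
  (1, 0)
  (1, 1)
  (1, 2)
  (2, 0)
  (2, 1)
  (2, 2)
Therefore ans = [(0, 0), (0, 1), (0, 2), (1, 0), (1, 1), (1, 2), (2, 0), (2, 1), (2, 2)].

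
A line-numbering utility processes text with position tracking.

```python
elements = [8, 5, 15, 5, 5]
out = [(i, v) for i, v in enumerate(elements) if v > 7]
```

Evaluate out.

Step 1: Filter enumerate([8, 5, 15, 5, 5]) keeping v > 7:
  (0, 8): 8 > 7, included
  (1, 5): 5 <= 7, excluded
  (2, 15): 15 > 7, included
  (3, 5): 5 <= 7, excluded
  (4, 5): 5 <= 7, excluded
Therefore out = [(0, 8), (2, 15)].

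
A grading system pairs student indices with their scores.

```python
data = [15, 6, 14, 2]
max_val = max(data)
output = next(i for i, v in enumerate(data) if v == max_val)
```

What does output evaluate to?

Step 1: max([15, 6, 14, 2]) = 15.
Step 2: Find first index where value == 15:
  Index 0: 15 == 15, found!
Therefore output = 0.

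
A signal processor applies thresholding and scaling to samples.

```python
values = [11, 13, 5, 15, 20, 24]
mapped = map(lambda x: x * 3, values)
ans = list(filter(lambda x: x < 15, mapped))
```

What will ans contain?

Step 1: Map x * 3:
  11 -> 33
  13 -> 39
  5 -> 15
  15 -> 45
  20 -> 60
  24 -> 72
Step 2: Filter for < 15:
  33: removed
  39: removed
  15: removed
  45: removed
  60: removed
  72: removed
Therefore ans = [].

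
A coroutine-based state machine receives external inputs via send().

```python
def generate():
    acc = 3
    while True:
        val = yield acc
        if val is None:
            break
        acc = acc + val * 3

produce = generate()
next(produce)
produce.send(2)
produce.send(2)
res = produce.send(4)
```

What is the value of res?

Step 1: next() -> yield acc=3.
Step 2: send(2) -> val=2, acc = 3 + 2*3 = 9, yield 9.
Step 3: send(2) -> val=2, acc = 9 + 2*3 = 15, yield 15.
Step 4: send(4) -> val=4, acc = 15 + 4*3 = 27, yield 27.
Therefore res = 27.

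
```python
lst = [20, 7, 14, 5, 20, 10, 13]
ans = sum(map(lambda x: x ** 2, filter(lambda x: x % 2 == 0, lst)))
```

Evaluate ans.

Step 1: Filter even numbers from [20, 7, 14, 5, 20, 10, 13]: [20, 14, 20, 10]
Step 2: Square each: [400, 196, 400, 100]
Step 3: Sum = 1096.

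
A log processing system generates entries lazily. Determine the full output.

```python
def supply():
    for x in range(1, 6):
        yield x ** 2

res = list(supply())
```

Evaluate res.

Step 1: For each x in range(1, 6), yield x**2:
  x=1: yield 1**2 = 1
  x=2: yield 2**2 = 4
  x=3: yield 3**2 = 9
  x=4: yield 4**2 = 16
  x=5: yield 5**2 = 25
Therefore res = [1, 4, 9, 16, 25].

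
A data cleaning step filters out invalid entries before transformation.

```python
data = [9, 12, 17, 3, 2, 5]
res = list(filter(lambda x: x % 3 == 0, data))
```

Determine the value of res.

Step 1: Filter elements divisible by 3:
  9 % 3 = 0: kept
  12 % 3 = 0: kept
  17 % 3 = 2: removed
  3 % 3 = 0: kept
  2 % 3 = 2: removed
  5 % 3 = 2: removed
Therefore res = [9, 12, 3].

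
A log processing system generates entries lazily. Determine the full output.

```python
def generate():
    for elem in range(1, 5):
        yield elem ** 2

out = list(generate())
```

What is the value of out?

Step 1: For each elem in range(1, 5), yield elem**2:
  elem=1: yield 1**2 = 1
  elem=2: yield 2**2 = 4
  elem=3: yield 3**2 = 9
  elem=4: yield 4**2 = 16
Therefore out = [1, 4, 9, 16].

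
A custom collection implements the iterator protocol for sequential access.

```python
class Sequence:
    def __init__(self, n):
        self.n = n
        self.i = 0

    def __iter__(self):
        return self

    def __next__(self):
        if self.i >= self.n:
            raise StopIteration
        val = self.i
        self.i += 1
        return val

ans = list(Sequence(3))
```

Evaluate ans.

Step 1: Sequence(3) creates an iterator counting 0 to 2.
Step 2: list() consumes all values: [0, 1, 2].
Therefore ans = [0, 1, 2].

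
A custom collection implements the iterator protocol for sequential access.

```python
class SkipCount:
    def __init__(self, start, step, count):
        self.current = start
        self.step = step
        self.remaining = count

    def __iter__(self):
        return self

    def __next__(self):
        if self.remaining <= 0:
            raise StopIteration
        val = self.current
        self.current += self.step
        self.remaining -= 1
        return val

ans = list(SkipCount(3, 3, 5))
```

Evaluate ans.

Step 1: SkipCount starts at 3, increments by 3, for 5 steps:
  Yield 3, then current += 3
  Yield 6, then current += 3
  Yield 9, then current += 3
  Yield 12, then current += 3
  Yield 15, then current += 3
Therefore ans = [3, 6, 9, 12, 15].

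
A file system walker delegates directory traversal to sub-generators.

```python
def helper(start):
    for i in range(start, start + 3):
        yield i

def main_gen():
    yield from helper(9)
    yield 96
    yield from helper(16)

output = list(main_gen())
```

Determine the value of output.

Step 1: main_gen() delegates to helper(9):
  yield 9
  yield 10
  yield 11
Step 2: yield 96
Step 3: Delegates to helper(16):
  yield 16
  yield 17
  yield 18
Therefore output = [9, 10, 11, 96, 16, 17, 18].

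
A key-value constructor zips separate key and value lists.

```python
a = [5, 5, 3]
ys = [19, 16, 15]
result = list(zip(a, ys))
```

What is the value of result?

Step 1: zip pairs elements at same index:
  Index 0: (5, 19)
  Index 1: (5, 16)
  Index 2: (3, 15)
Therefore result = [(5, 19), (5, 16), (3, 15)].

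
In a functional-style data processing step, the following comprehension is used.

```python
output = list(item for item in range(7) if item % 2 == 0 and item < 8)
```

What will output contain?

Step 1: Filter range(7) where item % 2 == 0 and item < 8:
  item=0: both conditions met, included
  item=1: excluded (1 % 2 != 0)
  item=2: both conditions met, included
  item=3: excluded (3 % 2 != 0)
  item=4: both conditions met, included
  item=5: excluded (5 % 2 != 0)
  item=6: both conditions met, included
Therefore output = [0, 2, 4, 6].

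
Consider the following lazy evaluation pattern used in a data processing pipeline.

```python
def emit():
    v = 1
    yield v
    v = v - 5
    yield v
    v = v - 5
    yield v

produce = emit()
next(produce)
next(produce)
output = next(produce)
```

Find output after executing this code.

Step 1: Trace through generator execution:
  Yield 1: v starts at 1, yield 1
  Yield 2: v = 1 - 5 = -4, yield -4
  Yield 3: v = -4 - 5 = -9, yield -9
Step 2: First next() gets 1, second next() gets the second value, third next() yields -9.
Therefore output = -9.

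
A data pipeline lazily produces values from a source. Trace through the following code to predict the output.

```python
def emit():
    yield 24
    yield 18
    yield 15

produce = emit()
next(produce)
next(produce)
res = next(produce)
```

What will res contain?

Step 1: emit() creates a generator.
Step 2: next(produce) yields 24 (consumed and discarded).
Step 3: next(produce) yields 18 (consumed and discarded).
Step 4: next(produce) yields 15, assigned to res.
Therefore res = 15.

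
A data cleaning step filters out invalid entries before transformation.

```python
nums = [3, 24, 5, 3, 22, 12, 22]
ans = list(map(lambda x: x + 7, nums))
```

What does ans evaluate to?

Step 1: Apply lambda x: x + 7 to each element:
  3 -> 10
  24 -> 31
  5 -> 12
  3 -> 10
  22 -> 29
  12 -> 19
  22 -> 29
Therefore ans = [10, 31, 12, 10, 29, 19, 29].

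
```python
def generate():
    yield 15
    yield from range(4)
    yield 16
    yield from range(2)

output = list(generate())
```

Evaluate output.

Step 1: Trace yields in order:
  yield 15
  yield 0
  yield 1
  yield 2
  yield 3
  yield 16
  yield 0
  yield 1
Therefore output = [15, 0, 1, 2, 3, 16, 0, 1].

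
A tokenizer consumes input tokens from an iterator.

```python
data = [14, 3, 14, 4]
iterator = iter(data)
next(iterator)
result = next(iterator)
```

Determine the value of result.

Step 1: Create iterator over [14, 3, 14, 4].
Step 2: next() consumes 14.
Step 3: next() returns 3.
Therefore result = 3.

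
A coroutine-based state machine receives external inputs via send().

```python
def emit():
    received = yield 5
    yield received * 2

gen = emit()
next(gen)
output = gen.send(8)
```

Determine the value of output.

Step 1: next(gen) advances to first yield, producing 5.
Step 2: send(8) resumes, received = 8.
Step 3: yield received * 2 = 8 * 2 = 16.
Therefore output = 16.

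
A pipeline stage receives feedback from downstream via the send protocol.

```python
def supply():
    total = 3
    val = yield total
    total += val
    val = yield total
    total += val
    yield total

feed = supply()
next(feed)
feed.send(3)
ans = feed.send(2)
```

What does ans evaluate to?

Step 1: next() -> yield total=3.
Step 2: send(3) -> val=3, total = 3+3 = 6, yield 6.
Step 3: send(2) -> val=2, total = 6+2 = 8, yield 8.
Therefore ans = 8.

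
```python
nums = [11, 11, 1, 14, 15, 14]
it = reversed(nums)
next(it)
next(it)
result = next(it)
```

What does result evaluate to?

Step 1: reversed([11, 11, 1, 14, 15, 14]) gives iterator: [14, 15, 14, 1, 11, 11].
Step 2: First next() = 14, second next() = 15.
Step 3: Third next() = 14.
Therefore result = 14.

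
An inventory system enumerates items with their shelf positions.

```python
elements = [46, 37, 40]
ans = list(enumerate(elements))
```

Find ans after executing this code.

Step 1: enumerate pairs each element with its index:
  (0, 46)
  (1, 37)
  (2, 40)
Therefore ans = [(0, 46), (1, 37), (2, 40)].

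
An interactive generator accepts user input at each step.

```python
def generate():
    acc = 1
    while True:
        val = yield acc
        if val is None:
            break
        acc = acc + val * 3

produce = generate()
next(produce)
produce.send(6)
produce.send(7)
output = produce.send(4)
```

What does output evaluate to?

Step 1: next() -> yield acc=1.
Step 2: send(6) -> val=6, acc = 1 + 6*3 = 19, yield 19.
Step 3: send(7) -> val=7, acc = 19 + 7*3 = 40, yield 40.
Step 4: send(4) -> val=4, acc = 40 + 4*3 = 52, yield 52.
Therefore output = 52.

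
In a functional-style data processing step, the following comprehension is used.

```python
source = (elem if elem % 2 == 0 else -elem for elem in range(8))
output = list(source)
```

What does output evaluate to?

Step 1: For each elem in range(8), yield elem if even, else -elem:
  elem=0: even, yield 0
  elem=1: odd, yield -1
  elem=2: even, yield 2
  elem=3: odd, yield -3
  elem=4: even, yield 4
  elem=5: odd, yield -5
  elem=6: even, yield 6
  elem=7: odd, yield -7
Therefore output = [0, -1, 2, -3, 4, -5, 6, -7].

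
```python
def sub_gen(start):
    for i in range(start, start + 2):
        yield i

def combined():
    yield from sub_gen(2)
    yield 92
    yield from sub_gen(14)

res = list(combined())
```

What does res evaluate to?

Step 1: combined() delegates to sub_gen(2):
  yield 2
  yield 3
Step 2: yield 92
Step 3: Delegates to sub_gen(14):
  yield 14
  yield 15
Therefore res = [2, 3, 92, 14, 15].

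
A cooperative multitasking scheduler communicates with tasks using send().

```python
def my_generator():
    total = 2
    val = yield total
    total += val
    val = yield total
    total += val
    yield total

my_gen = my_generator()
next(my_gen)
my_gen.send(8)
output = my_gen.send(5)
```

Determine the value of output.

Step 1: next() -> yield total=2.
Step 2: send(8) -> val=8, total = 2+8 = 10, yield 10.
Step 3: send(5) -> val=5, total = 10+5 = 15, yield 15.
Therefore output = 15.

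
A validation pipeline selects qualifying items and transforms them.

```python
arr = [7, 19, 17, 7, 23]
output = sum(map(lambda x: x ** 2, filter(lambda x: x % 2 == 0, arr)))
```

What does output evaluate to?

Step 1: Filter even numbers from [7, 19, 17, 7, 23]: []
Step 2: Square each: []
Step 3: Sum = 0.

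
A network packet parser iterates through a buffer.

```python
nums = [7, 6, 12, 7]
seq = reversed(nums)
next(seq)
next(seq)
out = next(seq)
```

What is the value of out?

Step 1: reversed([7, 6, 12, 7]) gives iterator: [7, 12, 6, 7].
Step 2: First next() = 7, second next() = 12.
Step 3: Third next() = 6.
Therefore out = 6.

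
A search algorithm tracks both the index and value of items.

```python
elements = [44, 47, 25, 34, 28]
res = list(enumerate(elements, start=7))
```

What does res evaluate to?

Step 1: enumerate with start=7:
  (7, 44)
  (8, 47)
  (9, 25)
  (10, 34)
  (11, 28)
Therefore res = [(7, 44), (8, 47), (9, 25), (10, 34), (11, 28)].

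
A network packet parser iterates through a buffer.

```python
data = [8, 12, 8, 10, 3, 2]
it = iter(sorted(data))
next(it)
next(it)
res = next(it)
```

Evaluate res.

Step 1: sorted([8, 12, 8, 10, 3, 2]) = [2, 3, 8, 8, 10, 12].
Step 2: Create iterator and skip 2 elements.
Step 3: next() returns 8.
Therefore res = 8.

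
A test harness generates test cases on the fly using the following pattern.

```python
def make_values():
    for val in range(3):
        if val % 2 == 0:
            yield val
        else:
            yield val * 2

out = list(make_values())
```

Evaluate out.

Step 1: For each val in range(3), yield val if even, else val*2:
  val=0 (even): yield 0
  val=1 (odd): yield 1*2 = 2
  val=2 (even): yield 2
Therefore out = [0, 2, 2].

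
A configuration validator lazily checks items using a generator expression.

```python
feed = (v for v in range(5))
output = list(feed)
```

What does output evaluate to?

Step 1: Generator expression iterates range(5): [0, 1, 2, 3, 4].
Step 2: list() collects all values.
Therefore output = [0, 1, 2, 3, 4].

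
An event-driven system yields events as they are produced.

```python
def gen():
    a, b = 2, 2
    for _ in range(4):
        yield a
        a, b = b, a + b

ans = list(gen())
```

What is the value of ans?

Step 1: Fibonacci-like sequence starting with a=2, b=2:
  Iteration 1: yield a=2, then a,b = 2,4
  Iteration 2: yield a=2, then a,b = 4,6
  Iteration 3: yield a=4, then a,b = 6,10
  Iteration 4: yield a=6, then a,b = 10,16
Therefore ans = [2, 2, 4, 6].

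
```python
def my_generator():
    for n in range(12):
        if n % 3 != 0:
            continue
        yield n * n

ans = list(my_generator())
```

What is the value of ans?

Step 1: Only yield n**2 when n is divisible by 3:
  n=0: 0 % 3 == 0, yield 0**2 = 0
  n=3: 3 % 3 == 0, yield 3**2 = 9
  n=6: 6 % 3 == 0, yield 6**2 = 36
  n=9: 9 % 3 == 0, yield 9**2 = 81
Therefore ans = [0, 9, 36, 81].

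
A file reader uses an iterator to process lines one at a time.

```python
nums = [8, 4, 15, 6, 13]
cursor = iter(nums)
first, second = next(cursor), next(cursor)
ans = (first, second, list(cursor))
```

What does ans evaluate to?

Step 1: Create iterator over [8, 4, 15, 6, 13].
Step 2: first = 8, second = 4.
Step 3: Remaining elements: [15, 6, 13].
Therefore ans = (8, 4, [15, 6, 13]).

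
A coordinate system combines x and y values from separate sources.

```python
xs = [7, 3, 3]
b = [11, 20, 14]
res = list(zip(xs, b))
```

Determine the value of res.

Step 1: zip pairs elements at same index:
  Index 0: (7, 11)
  Index 1: (3, 20)
  Index 2: (3, 14)
Therefore res = [(7, 11), (3, 20), (3, 14)].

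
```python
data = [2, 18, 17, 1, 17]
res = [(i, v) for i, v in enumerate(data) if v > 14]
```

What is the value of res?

Step 1: Filter enumerate([2, 18, 17, 1, 17]) keeping v > 14:
  (0, 2): 2 <= 14, excluded
  (1, 18): 18 > 14, included
  (2, 17): 17 > 14, included
  (3, 1): 1 <= 14, excluded
  (4, 17): 17 > 14, included
Therefore res = [(1, 18), (2, 17), (4, 17)].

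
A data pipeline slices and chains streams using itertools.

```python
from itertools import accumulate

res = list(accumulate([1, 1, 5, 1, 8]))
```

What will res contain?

Step 1: accumulate computes running sums:
  + 1 = 1
  + 1 = 2
  + 5 = 7
  + 1 = 8
  + 8 = 16
Therefore res = [1, 2, 7, 8, 16].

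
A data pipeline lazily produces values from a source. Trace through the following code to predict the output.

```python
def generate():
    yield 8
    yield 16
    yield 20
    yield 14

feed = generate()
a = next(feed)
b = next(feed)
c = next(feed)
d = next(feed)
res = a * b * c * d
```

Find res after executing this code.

Step 1: Create generator and consume all values:
  a = next(feed) = 8
  b = next(feed) = 16
  c = next(feed) = 20
  d = next(feed) = 14
Step 2: res = 8 * 16 * 20 * 14 = 35840.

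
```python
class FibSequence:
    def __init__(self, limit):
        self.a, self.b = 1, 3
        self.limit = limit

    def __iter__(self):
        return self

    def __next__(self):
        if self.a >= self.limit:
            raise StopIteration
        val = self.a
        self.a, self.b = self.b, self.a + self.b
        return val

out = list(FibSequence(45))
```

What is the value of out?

Step 1: Fibonacci-like sequence (a=1, b=3) until >= 45:
  Yield 1, then a,b = 3,4
  Yield 3, then a,b = 4,7
  Yield 4, then a,b = 7,11
  Yield 7, then a,b = 11,18
  Yield 11, then a,b = 18,29
  Yield 18, then a,b = 29,47
  Yield 29, then a,b = 47,76
Step 2: 47 >= 45, stop.
Therefore out = [1, 3, 4, 7, 11, 18, 29].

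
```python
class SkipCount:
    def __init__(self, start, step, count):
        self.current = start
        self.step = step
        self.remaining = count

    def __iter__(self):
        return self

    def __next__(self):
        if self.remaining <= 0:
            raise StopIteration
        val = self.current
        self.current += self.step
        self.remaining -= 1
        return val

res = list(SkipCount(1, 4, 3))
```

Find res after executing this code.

Step 1: SkipCount starts at 1, increments by 4, for 3 steps:
  Yield 1, then current += 4
  Yield 5, then current += 4
  Yield 9, then current += 4
Therefore res = [1, 5, 9].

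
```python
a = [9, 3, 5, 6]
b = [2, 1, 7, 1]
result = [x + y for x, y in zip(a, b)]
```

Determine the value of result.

Step 1: Add corresponding elements:
  9 + 2 = 11
  3 + 1 = 4
  5 + 7 = 12
  6 + 1 = 7
Therefore result = [11, 4, 12, 7].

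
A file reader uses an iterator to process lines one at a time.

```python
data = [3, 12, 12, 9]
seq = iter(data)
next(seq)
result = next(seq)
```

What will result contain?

Step 1: Create iterator over [3, 12, 12, 9].
Step 2: next() consumes 3.
Step 3: next() returns 12.
Therefore result = 12.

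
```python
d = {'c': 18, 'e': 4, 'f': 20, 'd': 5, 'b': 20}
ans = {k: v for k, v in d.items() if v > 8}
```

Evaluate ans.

Step 1: Filter items where value > 8:
  'c': 18 > 8: kept
  'e': 4 <= 8: removed
  'f': 20 > 8: kept
  'd': 5 <= 8: removed
  'b': 20 > 8: kept
Therefore ans = {'c': 18, 'f': 20, 'b': 20}.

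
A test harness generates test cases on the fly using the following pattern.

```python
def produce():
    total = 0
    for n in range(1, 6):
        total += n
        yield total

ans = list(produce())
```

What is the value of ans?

Step 1: Generator accumulates running sum:
  n=1: total = 1, yield 1
  n=2: total = 3, yield 3
  n=3: total = 6, yield 6
  n=4: total = 10, yield 10
  n=5: total = 15, yield 15
Therefore ans = [1, 3, 6, 10, 15].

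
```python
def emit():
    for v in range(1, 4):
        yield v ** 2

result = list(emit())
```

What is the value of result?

Step 1: For each v in range(1, 4), yield v**2:
  v=1: yield 1**2 = 1
  v=2: yield 2**2 = 4
  v=3: yield 3**2 = 9
Therefore result = [1, 4, 9].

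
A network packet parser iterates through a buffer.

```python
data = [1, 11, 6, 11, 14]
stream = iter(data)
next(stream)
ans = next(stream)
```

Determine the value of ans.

Step 1: Create iterator over [1, 11, 6, 11, 14].
Step 2: next() consumes 1.
Step 3: next() returns 11.
Therefore ans = 11.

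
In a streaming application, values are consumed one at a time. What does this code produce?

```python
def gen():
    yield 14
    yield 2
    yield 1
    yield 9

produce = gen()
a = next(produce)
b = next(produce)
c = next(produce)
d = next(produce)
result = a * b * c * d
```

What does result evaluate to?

Step 1: Create generator and consume all values:
  a = next(produce) = 14
  b = next(produce) = 2
  c = next(produce) = 1
  d = next(produce) = 9
Step 2: result = 14 * 2 * 1 * 9 = 252.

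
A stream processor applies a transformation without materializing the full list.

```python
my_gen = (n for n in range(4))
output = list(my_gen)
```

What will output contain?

Step 1: Generator expression iterates range(4): [0, 1, 2, 3].
Step 2: list() collects all values.
Therefore output = [0, 1, 2, 3].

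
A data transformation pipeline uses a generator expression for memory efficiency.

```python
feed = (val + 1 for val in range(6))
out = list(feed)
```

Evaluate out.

Step 1: For each val in range(6), compute val+1:
  val=0: 0+1 = 1
  val=1: 1+1 = 2
  val=2: 2+1 = 3
  val=3: 3+1 = 4
  val=4: 4+1 = 5
  val=5: 5+1 = 6
Therefore out = [1, 2, 3, 4, 5, 6].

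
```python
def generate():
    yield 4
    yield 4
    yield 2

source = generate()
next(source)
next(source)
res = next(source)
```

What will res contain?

Step 1: generate() creates a generator.
Step 2: next(source) yields 4 (consumed and discarded).
Step 3: next(source) yields 4 (consumed and discarded).
Step 4: next(source) yields 2, assigned to res.
Therefore res = 2.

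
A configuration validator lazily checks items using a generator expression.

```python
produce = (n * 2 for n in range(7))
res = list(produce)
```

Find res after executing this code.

Step 1: For each n in range(7), compute n*2:
  n=0: 0*2 = 0
  n=1: 1*2 = 2
  n=2: 2*2 = 4
  n=3: 3*2 = 6
  n=4: 4*2 = 8
  n=5: 5*2 = 10
  n=6: 6*2 = 12
Therefore res = [0, 2, 4, 6, 8, 10, 12].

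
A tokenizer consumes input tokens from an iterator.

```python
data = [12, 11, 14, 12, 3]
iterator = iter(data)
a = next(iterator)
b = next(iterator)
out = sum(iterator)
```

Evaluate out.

Step 1: Create iterator over [12, 11, 14, 12, 3].
Step 2: a = next() = 12, b = next() = 11.
Step 3: sum() of remaining [14, 12, 3] = 29.
Therefore out = 29.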